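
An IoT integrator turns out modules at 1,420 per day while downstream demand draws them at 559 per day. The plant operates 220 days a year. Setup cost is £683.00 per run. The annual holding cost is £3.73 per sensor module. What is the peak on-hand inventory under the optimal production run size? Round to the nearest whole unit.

Annual demand D = 559 × 220 = 122,980.
Production build-up factor (1 − d/p) = 1 − 559/1,420 = 0.6063.
Q* = √(2DS / (H(1 − d/p))) = √(2 × 122,980 × 683 / (3.73 × 0.6063)).
= √(167,990,680 / 2.2616) ≈ 8618.482.
Maximum inventory = Q*(1 − d/p) = 8618.482 × 0.6063 ≈ 5225.713.

I_max ≈ 5,226 modules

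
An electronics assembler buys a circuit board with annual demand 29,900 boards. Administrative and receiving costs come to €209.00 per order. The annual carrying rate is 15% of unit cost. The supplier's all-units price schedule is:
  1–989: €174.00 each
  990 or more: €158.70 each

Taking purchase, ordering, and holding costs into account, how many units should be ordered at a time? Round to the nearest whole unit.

Holding cost per unit per year at price C is H = 0.15·C.
For each price level, check whether its EOQ is feasible; otherwise the best quantity at that price is the breakpoint.
EOQ at €174.00 = 692.0 (feasible in tier 1): TC = 29,900×€174.00 + (29,900/692.0)×209 + (692.0/2)×0.15×€174.00 = €5,220,661.09.
EOQ at €158.70 = 724.6 < 990, so use break Q=990: TC = 29,900×€158.70 + (29,900/990.0)×209 + (990.0/2)×0.15×€158.70 = €4,763,225.70.
Lowest total cost is €4,763,225.70 at Q = 990.0.

Q* ≈ 990 boards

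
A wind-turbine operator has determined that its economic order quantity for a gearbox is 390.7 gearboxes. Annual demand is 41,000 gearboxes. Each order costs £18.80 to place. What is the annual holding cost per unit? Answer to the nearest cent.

The basic EOQ model gives Q* = √(2DS/H); rearrange for the unknown.
From Q* = √(2DS/H): H = 2DS / Q*² = 2 × 41,000 × 18.8 / 390.7² = 10.0992.

H ≈ £10.10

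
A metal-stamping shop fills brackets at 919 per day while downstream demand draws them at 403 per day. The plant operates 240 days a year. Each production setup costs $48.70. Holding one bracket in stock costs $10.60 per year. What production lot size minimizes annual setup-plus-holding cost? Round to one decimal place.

Q* ≈ 1,258.1 brackets

Annual demand D = 403 × 240 = 96,720.
Production build-up factor (1 − d/p) = 1 − 403/919 = 0.5615.
Q* = √(2DS / (H(1 − d/p))) = √(2 × 96,720 × 48.7 / (10.6 × 0.5615)).
= √(9,420,528 / 5.9517) ≈ 1258.107.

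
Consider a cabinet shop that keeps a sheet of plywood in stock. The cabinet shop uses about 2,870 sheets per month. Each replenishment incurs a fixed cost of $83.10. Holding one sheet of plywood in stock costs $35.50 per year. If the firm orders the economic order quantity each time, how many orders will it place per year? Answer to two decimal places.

Annual demand D = 2,870 × 12 = 34,440.
The optimal lot size = √(2DS/H) = √(2 × 34,440 × 83.1 / 35.5) ≈ 401.54.
Orders per year = D / Q* = 34,440 / 401.54 ≈ 85.769.

N ≈ 85.77 orders per year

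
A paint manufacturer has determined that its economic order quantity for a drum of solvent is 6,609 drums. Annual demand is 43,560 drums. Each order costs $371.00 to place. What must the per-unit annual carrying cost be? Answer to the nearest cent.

H ≈ $0.74

Invert the EOQ relation Q*² = 2DS/H.
From Q* = √(2DS/H): H = 2DS / Q*² = 2 × 43,560 × 371 / 6,609² = 0.7400.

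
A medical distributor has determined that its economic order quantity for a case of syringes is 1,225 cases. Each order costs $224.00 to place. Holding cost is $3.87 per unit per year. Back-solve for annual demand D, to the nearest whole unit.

Invert the EOQ relation Q*² = 2DS/H.
From Q* = √(2DS/H): D = Q*²H / (2S) = 1,225² × 3.87 / (2 × 224) = 12962.988.

D ≈ 12,963 cases per year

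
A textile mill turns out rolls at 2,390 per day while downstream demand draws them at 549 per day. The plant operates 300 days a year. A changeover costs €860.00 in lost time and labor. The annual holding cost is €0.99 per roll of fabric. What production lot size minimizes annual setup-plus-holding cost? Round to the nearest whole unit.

Annual demand D = 549 × 300 = 164,700.
Production build-up factor (1 − d/p) = 1 − 549/2,390 = 0.7703.
Q* = √(2DS / (H(1 − d/p))) = √(2 × 164,700 × 860 / (0.99 × 0.7703)).
= √(283,284,000 / 0.7626) ≈ 19273.717.

Q* ≈ 19,274 rolls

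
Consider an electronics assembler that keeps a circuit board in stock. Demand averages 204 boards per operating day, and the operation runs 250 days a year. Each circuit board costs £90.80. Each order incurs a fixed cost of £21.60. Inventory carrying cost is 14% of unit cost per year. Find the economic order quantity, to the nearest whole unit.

Annual demand D = 204 × 250 = 51,000.
Holding cost H = 0.14 × £90.80 = £12.7120 per unit per year.
EOQ = √(2DS / H) = √(2 × 51,000 × 21.6 / 12.712).
= √(2,203,200 / 12.712) = √173,316.5513 ≈ 416.313.

Q* ≈ 416 boards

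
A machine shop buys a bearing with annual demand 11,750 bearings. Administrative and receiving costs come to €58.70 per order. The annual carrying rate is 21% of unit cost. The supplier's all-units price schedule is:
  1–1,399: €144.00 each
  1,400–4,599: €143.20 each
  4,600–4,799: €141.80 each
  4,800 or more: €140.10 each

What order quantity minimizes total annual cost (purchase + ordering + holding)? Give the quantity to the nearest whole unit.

Q* ≈ 214 bearings

Holding cost per unit per year at price C is H = 0.21·C.
Candidates are each tier's EOQ (if it falls in that tier) and each price-break quantity.
EOQ at €144.00 = 213.6 (feasible in tier 1): TC = 11,750×€144.00 + (11,750/213.6)×58.7 + (213.6/2)×0.21×€144.00 = €1,698,458.68.
EOQ at €143.20 = 214.2 < 1400, so use break Q=1400: TC = 11,750×€143.20 + (11,750/1400.0)×58.7 + (1400.0/2)×0.21×€143.20 = €1,704,143.06.
EOQ at €141.80 = 215.2 < 4600, so use break Q=4600: TC = 11,750×€141.80 + (11,750/4600.0)×58.7 + (4600.0/2)×0.21×€141.80 = €1,734,789.34.
EOQ at €140.10 = 216.5 < 4800, so use break Q=4800: TC = 11,750×€140.10 + (11,750/4800.0)×58.7 + (4800.0/2)×0.21×€140.10 = €1,716,929.09.
Lowest total cost is €1,698,458.68 at Q = 213.6.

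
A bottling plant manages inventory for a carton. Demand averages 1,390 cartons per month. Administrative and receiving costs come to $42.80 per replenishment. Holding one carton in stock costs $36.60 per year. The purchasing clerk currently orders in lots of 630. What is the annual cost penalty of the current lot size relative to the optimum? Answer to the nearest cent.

Annual demand D = 1,390 × 12 = 16,680.
EOQ = √(2DS/H) = √(2 × 16,680 × 42.8 / 36.6) ≈ 197.51.
Cost at Q* = (D/Q*)S + (Q*/2)H = √(2DSH) ≈ $7,228.95.
Cost at Q = 630: (16,680/630)×42.8 + (630/2)×36.6 = $1,133.18 + $11,529.00 = $12,662.18.
Excess = $12,662.18 − $7,228.95 = $5,433.23.

Extra cost ≈ $5,433.23 per year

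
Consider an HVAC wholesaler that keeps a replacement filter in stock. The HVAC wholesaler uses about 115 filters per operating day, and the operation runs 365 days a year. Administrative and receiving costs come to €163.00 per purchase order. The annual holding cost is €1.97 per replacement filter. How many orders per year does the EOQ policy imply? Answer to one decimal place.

N ≈ 15.9 orders per year

Annual demand D = 115 × 365 = 41,975.
Q* = √(2DS/H) = √(2 × 41,975 × 163 / 1.97) ≈ 2635.55.
Orders per year = D / Q* = 41,975 / 2635.55 ≈ 15.926.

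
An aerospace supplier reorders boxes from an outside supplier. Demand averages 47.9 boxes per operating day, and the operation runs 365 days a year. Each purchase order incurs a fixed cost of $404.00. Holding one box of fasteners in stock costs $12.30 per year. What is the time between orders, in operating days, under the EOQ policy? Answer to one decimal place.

T ≈ 22.4 days

Annual demand D = 47.9 × 365 = 17,483.5.
EOQ = √(2DS/H) = √(2 × 17,483.5 × 404 / 12.3) ≈ 1071.69.
Cycle time = Q*/D × 365 = 1071.69 / 17,483.5 × 365 ≈ 22.373 days.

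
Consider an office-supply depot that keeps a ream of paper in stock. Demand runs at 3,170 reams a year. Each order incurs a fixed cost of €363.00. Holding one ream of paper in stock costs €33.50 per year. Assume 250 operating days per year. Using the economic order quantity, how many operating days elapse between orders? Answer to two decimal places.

EOQ = √(2DS/H) = √(2 × 3,170 × 363 / 33.5) ≈ 262.11.
Cycle time = Q*/D × 250 = 262.11 / 3,170 × 250 ≈ 20.671 days.

T ≈ 20.67 days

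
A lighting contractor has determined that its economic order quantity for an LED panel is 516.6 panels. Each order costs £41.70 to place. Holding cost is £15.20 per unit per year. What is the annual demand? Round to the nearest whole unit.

D ≈ 48,639 panels per year

The basic EOQ model gives Q* = √(2DS/H); rearrange for the unknown.
From Q* = √(2DS/H): D = Q*²H / (2S) = 516.6² × 15.2 / (2 × 41.7) = 48639.191.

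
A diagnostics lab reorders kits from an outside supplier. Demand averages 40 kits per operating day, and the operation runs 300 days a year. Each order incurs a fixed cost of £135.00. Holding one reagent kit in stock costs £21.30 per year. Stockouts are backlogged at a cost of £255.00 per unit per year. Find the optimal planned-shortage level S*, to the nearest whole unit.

S* ≈ 31 kits

Annual demand D = 40 × 300 = 12,000.
With planned backorders, Q* = √(2DS/H) · √((H+B)/B).
√(2DS/H) = √(2 × 12,000 × 135 / 21.3) = 390.016.
√((H+B)/B) = √((21.3+255)/255) = 1.0409.
Q* ≈ 405.979.
S* = Q* · H/(H+B) = 405.979 × 21.3/276.3 ≈ 31.297.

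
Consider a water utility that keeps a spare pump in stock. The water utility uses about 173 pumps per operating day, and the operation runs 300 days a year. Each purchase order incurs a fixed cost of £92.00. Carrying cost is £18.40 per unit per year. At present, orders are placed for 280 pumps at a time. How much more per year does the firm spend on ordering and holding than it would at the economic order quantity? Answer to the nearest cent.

Extra cost ≈ £6,373.19 per year

Annual demand D = 173 × 300 = 51,900.
EOQ = √(2DS/H) = √(2 × 51,900 × 92 / 18.4) ≈ 720.42.
Cost at Q* = (D/Q*)S + (Q*/2)H = √(2DSH) ≈ £13,255.66.
Cost at Q = 280: (51,900/280)×92 + (280/2)×18.4 = £17,052.86 + £2,576.00 = £19,628.86.
Excess = £19,628.86 − £13,255.66 = £6,373.19.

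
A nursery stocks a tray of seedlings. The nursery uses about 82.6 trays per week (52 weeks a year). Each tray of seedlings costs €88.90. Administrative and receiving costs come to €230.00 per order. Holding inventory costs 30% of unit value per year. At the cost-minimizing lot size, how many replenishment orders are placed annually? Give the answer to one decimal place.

N ≈ 15.8 orders per year

Annual demand D = 82.6 × 52 = 4,295.2.
Holding cost H = 0.30 × €88.90 = €26.6700 per unit per year.
Q* = √(2DS/H) = √(2 × 4,295.2 × 230 / 26.67) ≈ 272.18.
Orders per year = D / Q* = 4,295.2 / 272.18 ≈ 15.781.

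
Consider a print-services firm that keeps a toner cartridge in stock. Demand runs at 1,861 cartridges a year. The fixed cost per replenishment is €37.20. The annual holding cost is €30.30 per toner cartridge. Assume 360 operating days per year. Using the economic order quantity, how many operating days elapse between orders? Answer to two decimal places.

T ≈ 13.08 days

EOQ = √(2DS/H) = √(2 × 1,861 × 37.2 / 30.3) ≈ 67.60.
Cycle time = Q*/D × 360 = 67.60 / 1,861 × 360 ≈ 13.077 days.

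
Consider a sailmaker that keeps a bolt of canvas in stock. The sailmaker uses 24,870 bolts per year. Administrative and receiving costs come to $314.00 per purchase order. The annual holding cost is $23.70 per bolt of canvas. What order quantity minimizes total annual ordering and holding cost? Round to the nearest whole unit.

Q* ≈ 812 bolts

EOQ = √(2DS / H) = √(2 × 24,870 × 314 / 23.7).
= √(15,618,360 / 23.7) = √659,002.5316 ≈ 811.790.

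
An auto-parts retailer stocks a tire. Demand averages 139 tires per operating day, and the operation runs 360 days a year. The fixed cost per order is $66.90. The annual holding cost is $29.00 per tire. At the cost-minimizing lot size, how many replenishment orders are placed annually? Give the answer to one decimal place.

Annual demand D = 139 × 360 = 50,040.
The optimal lot size = √(2DS/H) = √(2 × 50,040 × 66.9 / 29) ≈ 480.49.
Orders per year = D / Q* = 50,040 / 480.49 ≈ 104.143.

N ≈ 104.1 orders per year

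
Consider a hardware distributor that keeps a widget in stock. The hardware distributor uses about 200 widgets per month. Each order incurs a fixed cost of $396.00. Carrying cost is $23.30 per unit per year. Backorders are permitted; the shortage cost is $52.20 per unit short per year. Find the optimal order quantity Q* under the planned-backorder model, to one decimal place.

Annual demand D = 200 × 12 = 2,400.
With planned backorders, Q* = √(2DS/H) · √((H+B)/B).
√(2DS/H) = √(2 × 2,400 × 396 / 23.3) = 285.621.
√((H+B)/B) = √((23.3+52.2)/52.2) = 1.2026.
Q* ≈ 343.501.

Q* ≈ 343.5 widgets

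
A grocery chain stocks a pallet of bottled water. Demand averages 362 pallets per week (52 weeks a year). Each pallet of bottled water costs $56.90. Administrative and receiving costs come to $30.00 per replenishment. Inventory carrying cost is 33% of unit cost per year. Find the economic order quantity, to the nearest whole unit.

Annual demand D = 362 × 52 = 18,824.
Holding cost H = 0.33 × $56.90 = $18.7770 per unit per year.
EOQ = √(2DS / H) = √(2 × 18,824 × 30 / 18.777).
= √(1,129,440 / 18.777) = √60,150.1837 ≈ 245.255.

Q* ≈ 245 pallets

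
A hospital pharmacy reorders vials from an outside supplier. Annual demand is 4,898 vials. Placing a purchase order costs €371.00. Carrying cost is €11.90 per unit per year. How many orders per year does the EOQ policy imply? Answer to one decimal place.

EOQ = √(2DS/H) = √(2 × 4,898 × 371 / 11.9) ≈ 552.63.
Orders per year = D / Q* = 4,898 / 552.63 ≈ 8.863.

N ≈ 8.9 orders per year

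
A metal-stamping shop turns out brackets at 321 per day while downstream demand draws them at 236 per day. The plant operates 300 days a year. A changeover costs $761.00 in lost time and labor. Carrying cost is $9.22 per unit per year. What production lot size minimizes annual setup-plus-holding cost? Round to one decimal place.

Q* ≈ 6,643.6 brackets

Annual demand D = 236 × 300 = 70,800.
Production build-up factor (1 − d/p) = 1 − 236/321 = 0.2648.
Q* = √(2DS / (H(1 − d/p))) = √(2 × 70,800 × 761 / (9.22 × 0.2648)).
= √(107,757,600 / 2.4414) ≈ 6643.570.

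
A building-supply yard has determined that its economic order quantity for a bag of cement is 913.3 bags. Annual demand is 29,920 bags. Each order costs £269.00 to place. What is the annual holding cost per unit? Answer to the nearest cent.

H ≈ £19.30

Squaring Q* = √(2DS/H) gives Q*² = 2DS/H.
From Q* = √(2DS/H): H = 2DS / Q*² = 2 × 29,920 × 269 / 913.3² = 19.2982.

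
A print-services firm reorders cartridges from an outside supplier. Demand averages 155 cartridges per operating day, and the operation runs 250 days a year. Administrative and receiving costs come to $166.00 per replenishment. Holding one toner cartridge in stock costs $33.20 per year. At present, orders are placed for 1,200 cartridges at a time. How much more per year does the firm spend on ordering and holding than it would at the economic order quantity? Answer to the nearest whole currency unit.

Annual demand D = 155 × 250 = 38,750.
EOQ = √(2DS/H) = √(2 × 38,750 × 166 / 33.2) ≈ 622.49.
Cost at Q* = (D/Q*)S + (Q*/2)H = √(2DSH) ≈ $20,666.83.
Cost at Q = 1,200: (38,750/1,200)×166 + (1,200/2)×33.2 = $5,360.42 + $19,920.00 = $25,280.42.
Excess = $25,280.42 − $20,666.83 = $4,613.58.

Extra cost ≈ $4,614 per year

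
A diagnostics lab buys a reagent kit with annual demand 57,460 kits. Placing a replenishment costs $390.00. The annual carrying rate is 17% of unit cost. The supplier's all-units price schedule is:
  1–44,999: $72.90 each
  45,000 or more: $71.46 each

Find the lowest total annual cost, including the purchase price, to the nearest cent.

Holding cost per unit per year at price C is H = 0.17·C.
Candidates are each tier's EOQ (if it falls in that tier) and each price-break quantity.
EOQ at $72.90 = 1901.7 (feasible in tier 1): TC = 57,460×$72.90 + (57,460/1901.7)×390 + (1901.7/2)×0.17×$72.90 = $4,212,401.76.
EOQ at $71.46 = 1920.8 < 45000, so use break Q=45000: TC = 57,460×$71.46 + (57,460/45000.0)×390 + (45000.0/2)×0.17×$71.46 = $4,379,924.09.
Lowest total cost among the candidates is at Q = 1901.7.

TC* ≈ $4,212,401.76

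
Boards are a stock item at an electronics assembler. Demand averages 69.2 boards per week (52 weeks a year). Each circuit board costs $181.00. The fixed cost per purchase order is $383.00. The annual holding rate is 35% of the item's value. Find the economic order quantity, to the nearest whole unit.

Annual demand D = 69.2 × 52 = 3,598.4.
Holding cost H = 0.35 × $181.00 = $63.3500 per unit per year.
EOQ = √(2DS / H) = √(2 × 3,598.4 × 383 / 63.35).
= √(2,756,374.4 / 63.35) = √43,510.251 ≈ 208.591.

Q* ≈ 209 boards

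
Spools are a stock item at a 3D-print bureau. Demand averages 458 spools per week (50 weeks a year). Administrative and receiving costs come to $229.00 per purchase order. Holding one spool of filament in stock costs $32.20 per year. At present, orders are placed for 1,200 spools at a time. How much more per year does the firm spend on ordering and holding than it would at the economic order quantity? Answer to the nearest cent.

Annual demand D = 458 × 50 = 22,900.
EOQ = √(2DS/H) = √(2 × 22,900 × 229 / 32.2) ≈ 570.72.
Cost at Q* = (D/Q*)S + (Q*/2)H = √(2DSH) ≈ $18,377.16.
Cost at Q = 1,200: (22,900/1,200)×229 + (1,200/2)×32.2 = $4,370.08 + $19,320.00 = $23,690.08.
Excess = $23,690.08 − $18,377.16 = $5,312.92.

Extra cost ≈ $5,312.92 per year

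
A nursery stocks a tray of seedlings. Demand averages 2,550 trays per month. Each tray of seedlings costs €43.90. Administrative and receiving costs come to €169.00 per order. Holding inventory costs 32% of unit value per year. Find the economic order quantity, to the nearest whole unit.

Q* ≈ 858 trays

Annual demand D = 2,550 × 12 = 30,600.
Holding cost H = 0.32 × €43.90 = €14.0480 per unit per year.
EOQ = √(2DS / H) = √(2 × 30,600 × 169 / 14.048).
= √(10,342,800 / 14.048) = √736,247.1526 ≈ 858.048.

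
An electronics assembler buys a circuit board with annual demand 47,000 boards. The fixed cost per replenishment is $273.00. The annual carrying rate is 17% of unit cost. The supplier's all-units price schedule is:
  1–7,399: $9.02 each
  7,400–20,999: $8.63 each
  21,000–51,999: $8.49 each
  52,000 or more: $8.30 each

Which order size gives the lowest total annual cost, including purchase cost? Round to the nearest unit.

Holding cost per unit per year at price C is H = 0.17·C.
Evaluate total cost at each tier's feasible EOQ or, if the EOQ is below the tier, at the tier's minimum quantity.
EOQ at $9.02 = 4090.9 (feasible in tier 1): TC = 47,000×$9.02 + (47,000/4090.9)×273 + (4090.9/2)×0.17×$9.02 = $430,212.97.
EOQ at $8.63 = 4182.3 < 7400, so use break Q=7400: TC = 47,000×$8.63 + (47,000/7400.0)×273 + (7400.0/2)×0.17×$8.63 = $412,772.19.
EOQ at $8.49 = 4216.6 < 21000, so use break Q=21000: TC = 47,000×$8.49 + (47,000/21000.0)×273 + (21000.0/2)×0.17×$8.49 = $414,795.65.
EOQ at $8.30 = 4264.6 < 52000, so use break Q=52000: TC = 47,000×$8.30 + (47,000/52000.0)×273 + (52000.0/2)×0.17×$8.30 = $427,032.75.
Lowest total cost is $412,772.19 at Q = 7400.0.

Q* ≈ 7,400 boards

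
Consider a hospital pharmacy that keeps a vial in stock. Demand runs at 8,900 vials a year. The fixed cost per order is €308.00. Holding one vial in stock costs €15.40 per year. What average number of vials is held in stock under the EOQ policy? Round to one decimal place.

Average inventory ≈ 298.3 vials

The optimal lot size = √(2DS/H) = √(2 × 8,900 × 308 / 15.4) ≈ 596.66.
Average inventory = Q*/2 ≈ 596.66 / 2 = 298.329.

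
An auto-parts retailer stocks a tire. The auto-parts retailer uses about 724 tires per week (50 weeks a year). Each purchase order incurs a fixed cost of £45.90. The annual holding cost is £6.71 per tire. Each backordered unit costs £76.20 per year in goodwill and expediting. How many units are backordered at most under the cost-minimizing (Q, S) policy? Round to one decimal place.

S* ≈ 59.4 tires

Annual demand D = 724 × 50 = 36,200.
With planned backorders, Q* = √(2DS/H) · √((H+B)/B).
√(2DS/H) = √(2 × 36,200 × 45.9 / 6.71) = 703.743.
√((H+B)/B) = √((6.71+76.2)/76.2) = 1.0431.
Q* ≈ 734.075.
S* = Q* · H/(H+B) = 734.075 × 6.71/82.91 ≈ 59.410.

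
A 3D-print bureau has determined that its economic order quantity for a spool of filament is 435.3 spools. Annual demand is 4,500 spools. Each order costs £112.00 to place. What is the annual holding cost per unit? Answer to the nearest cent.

H ≈ £5.32

Invert the EOQ relation Q*² = 2DS/H.
From Q* = √(2DS/H): H = 2DS / Q*² = 2 × 4,500 × 112 / 435.3² = 5.3197.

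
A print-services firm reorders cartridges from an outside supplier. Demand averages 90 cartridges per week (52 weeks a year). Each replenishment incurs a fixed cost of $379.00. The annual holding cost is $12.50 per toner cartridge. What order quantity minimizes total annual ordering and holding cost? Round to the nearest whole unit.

Q* ≈ 533 cartridges

Annual demand D = 90 × 52 = 4,680.
EOQ = √(2DS / H) = √(2 × 4,680 × 379 / 12.5).
= √(3,547,440 / 12.5) = √283,795.2 ≈ 532.724.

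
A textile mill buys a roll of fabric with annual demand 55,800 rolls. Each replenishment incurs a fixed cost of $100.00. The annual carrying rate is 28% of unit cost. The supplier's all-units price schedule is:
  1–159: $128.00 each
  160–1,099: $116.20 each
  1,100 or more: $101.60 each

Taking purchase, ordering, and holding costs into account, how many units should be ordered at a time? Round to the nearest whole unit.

Holding cost per unit per year at price C is H = 0.28·C.
Candidates are each tier's EOQ (if it falls in that tier) and each price-break quantity.
Tier 1 ($128.00): EOQ = 558.0 exceeds tier's upper bound 159, so this tier is dominated.
EOQ at $116.20 = 585.7 (feasible in tier 2): TC = 55,800×$116.20 + (55,800/585.7)×100 + (585.7/2)×0.28×$116.20 = $6,503,015.23.
EOQ at $101.60 = 626.3 < 1100, so use break Q=1100: TC = 55,800×$101.60 + (55,800/1100.0)×100 + (1100.0/2)×0.28×$101.60 = $5,689,999.13.
Lowest total cost is $5,689,999.13 at Q = 1100.0.

Q* ≈ 1,100 rolls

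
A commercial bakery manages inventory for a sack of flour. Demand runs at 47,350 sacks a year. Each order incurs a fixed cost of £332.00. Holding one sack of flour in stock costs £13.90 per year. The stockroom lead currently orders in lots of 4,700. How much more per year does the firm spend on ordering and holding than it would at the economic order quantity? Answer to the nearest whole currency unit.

EOQ = √(2DS/H) = √(2 × 47,350 × 332 / 13.9) ≈ 1503.96.
Cost at Q* = (D/Q*)S + (Q*/2)H = √(2DSH) ≈ £20,905.06.
Cost at Q = 4,700: (47,350/4,700)×332 + (4,700/2)×13.9 = £3,344.72 + £32,665.00 = £36,009.72.
Excess = £36,009.72 − £20,905.06 = £15,104.66.

Extra cost ≈ £15,105 per year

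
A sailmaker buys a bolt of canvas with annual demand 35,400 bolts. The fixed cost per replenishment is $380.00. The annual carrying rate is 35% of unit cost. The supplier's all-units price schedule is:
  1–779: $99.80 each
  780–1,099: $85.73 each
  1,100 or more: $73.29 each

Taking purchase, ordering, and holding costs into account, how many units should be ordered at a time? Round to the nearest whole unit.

Q* ≈ 1,100 bolts

Holding cost per unit per year at price C is H = 0.35·C.
For each price level, check whether its EOQ is feasible; otherwise the best quantity at that price is the breakpoint.
Tier 1 ($99.80): EOQ = 877.6 exceeds tier's upper bound 779, so this tier is dominated.
EOQ at $85.73 = 946.9 (feasible in tier 2): TC = 35,400×$85.73 + (35,400/946.9)×380 + (946.9/2)×0.35×$85.73 = $3,063,254.46.
EOQ at $73.29 = 1024.1 < 1100, so use break Q=1100: TC = 35,400×$73.29 + (35,400/1100.0)×380 + (1100.0/2)×0.35×$73.29 = $2,620,803.42.
Lowest total cost is $2,620,803.42 at Q = 1100.0.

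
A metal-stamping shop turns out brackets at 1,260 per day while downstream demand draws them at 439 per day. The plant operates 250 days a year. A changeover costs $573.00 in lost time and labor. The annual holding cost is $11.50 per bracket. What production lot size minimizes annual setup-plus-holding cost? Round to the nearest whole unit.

Annual demand D = 439 × 250 = 109,750.
Production build-up factor (1 − d/p) = 1 − 439/1,260 = 0.6516.
Q* = √(2DS / (H(1 − d/p))) = √(2 × 109,750 × 573 / (11.5 × 0.6516)).
= √(125,773,500 / 7.4933) ≈ 4096.938.

Q* ≈ 4,097 brackets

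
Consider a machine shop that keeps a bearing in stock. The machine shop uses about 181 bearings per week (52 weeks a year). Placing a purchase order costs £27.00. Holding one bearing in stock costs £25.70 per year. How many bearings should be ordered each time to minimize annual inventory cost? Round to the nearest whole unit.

Q* ≈ 141 bearings

Annual demand D = 181 × 52 = 9,412.
EOQ = √(2DS / H) = √(2 × 9,412 × 27 / 25.7).
= √(508,248 / 25.7) = √19,776.1868 ≈ 140.628.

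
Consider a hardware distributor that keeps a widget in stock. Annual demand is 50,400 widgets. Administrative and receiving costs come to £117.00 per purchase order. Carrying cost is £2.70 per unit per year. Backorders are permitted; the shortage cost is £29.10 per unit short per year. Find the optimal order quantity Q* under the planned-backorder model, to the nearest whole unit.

With planned backorders, Q* = √(2DS/H) · √((H+B)/B).
√(2DS/H) = √(2 × 50,400 × 117 / 2.7) = 2089.976.
√((H+B)/B) = √((2.7+29.1)/29.1) = 1.0454.
Q* ≈ 2184.783.

Q* ≈ 2,185 widgets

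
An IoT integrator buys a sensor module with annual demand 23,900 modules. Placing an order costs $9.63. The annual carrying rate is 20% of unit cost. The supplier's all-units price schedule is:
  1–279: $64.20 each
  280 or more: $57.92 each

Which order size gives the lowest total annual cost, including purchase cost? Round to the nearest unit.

Holding cost per unit per year at price C is H = 0.20·C.
For each price level, check whether its EOQ is feasible; otherwise the best quantity at that price is the breakpoint.
EOQ at $64.20 = 189.3 (feasible in tier 1): TC = 23,900×$64.20 + (23,900/189.3)×9.63 + (189.3/2)×0.20×$64.20 = $1,536,811.14.
EOQ at $57.92 = 199.3 < 280, so use break Q=280: TC = 23,900×$57.92 + (23,900/280.0)×9.63 + (280.0/2)×0.20×$57.92 = $1,386,731.75.
Lowest total cost is $1,386,731.75 at Q = 280.0.

Q* ≈ 280 modules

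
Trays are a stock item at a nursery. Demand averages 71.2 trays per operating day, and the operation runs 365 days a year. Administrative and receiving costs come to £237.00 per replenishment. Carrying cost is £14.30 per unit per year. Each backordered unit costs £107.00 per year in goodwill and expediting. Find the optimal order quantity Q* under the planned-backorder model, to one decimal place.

Q* ≈ 988.2 trays

Annual demand D = 71.2 × 365 = 25,988.
With planned backorders, Q* = √(2DS/H) · √((H+B)/B).
√(2DS/H) = √(2 × 25,988 × 237 / 14.3) = 928.127.
√((H+B)/B) = √((14.3+107)/107) = 1.0647.
Q* ≈ 988.203.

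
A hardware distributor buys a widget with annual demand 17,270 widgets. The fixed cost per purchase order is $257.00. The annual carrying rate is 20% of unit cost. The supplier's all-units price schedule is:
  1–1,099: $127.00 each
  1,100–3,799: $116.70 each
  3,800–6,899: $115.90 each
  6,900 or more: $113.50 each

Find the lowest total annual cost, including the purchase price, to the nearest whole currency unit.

Holding cost per unit per year at price C is H = 0.20·C.
Candidates are each tier's EOQ (if it falls in that tier) and each price-break quantity.
EOQ at $127.00 = 591.2 (feasible in tier 1): TC = 17,270×$127.00 + (17,270/591.2)×257 + (591.2/2)×0.20×$127.00 = $2,208,305.67.
EOQ at $116.70 = 616.7 < 1100, so use break Q=1100: TC = 17,270×$116.70 + (17,270/1100.0)×257 + (1100.0/2)×0.20×$116.70 = $2,032,280.90.
EOQ at $115.90 = 618.8 < 3800, so use break Q=3800: TC = 17,270×$115.90 + (17,270/3800.0)×257 + (3800.0/2)×0.20×$115.90 = $2,046,803.00.
EOQ at $113.50 = 625.3 < 6900, so use break Q=6900: TC = 17,270×$113.50 + (17,270/6900.0)×257 + (6900.0/2)×0.20×$113.50 = $2,039,103.24.
Lowest total cost among the candidates is at Q = 1100.0.

TC* ≈ $2,032,281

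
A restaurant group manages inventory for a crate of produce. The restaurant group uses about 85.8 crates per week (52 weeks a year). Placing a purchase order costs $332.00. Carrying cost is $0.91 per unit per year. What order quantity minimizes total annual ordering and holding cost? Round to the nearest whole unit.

Q* ≈ 1,804 crates

Annual demand D = 85.8 × 52 = 4,461.6.
EOQ = √(2DS / H) = √(2 × 4,461.6 × 332 / 0.91).
= √(2,962,502.4 / 0.91) = √3,255,497.1429 ≈ 1804.300.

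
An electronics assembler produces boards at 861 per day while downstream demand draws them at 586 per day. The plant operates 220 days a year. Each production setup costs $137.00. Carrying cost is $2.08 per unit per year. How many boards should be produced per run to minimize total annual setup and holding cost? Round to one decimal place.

Annual demand D = 586 × 220 = 128,920.
Production build-up factor (1 − d/p) = 1 − 586/861 = 0.3194.
Q* = √(2DS / (H(1 − d/p))) = √(2 × 128,920 × 137 / (2.08 × 0.3194)).
= √(35,324,080 / 0.6643) ≈ 7291.871.

Q* ≈ 7,291.9 boards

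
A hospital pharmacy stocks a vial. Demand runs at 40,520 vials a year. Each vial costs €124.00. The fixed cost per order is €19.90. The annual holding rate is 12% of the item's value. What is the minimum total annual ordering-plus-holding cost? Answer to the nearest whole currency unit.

Holding cost H = 0.12 × €124.00 = €14.8800 per unit per year.
The optimal lot size = √(2DS/H) = √(2 × 40,520 × 19.9 / 14.88) ≈ 329.21.
At the optimum the two cost components are equal, so total cost = 2·(Q*/2)H = Q*·H.
Minimum total = √(2DSH) = √(2 × 40,520 × 19.9 × 14.88) ≈ 4898.665.

TC* ≈ €4,899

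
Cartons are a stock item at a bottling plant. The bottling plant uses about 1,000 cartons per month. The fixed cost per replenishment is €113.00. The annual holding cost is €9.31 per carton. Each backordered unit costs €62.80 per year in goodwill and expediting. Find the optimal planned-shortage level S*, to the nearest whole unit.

Annual demand D = 1,000 × 12 = 12,000.
With planned backorders, Q* = √(2DS/H) · √((H+B)/B).
√(2DS/H) = √(2 × 12,000 × 113 / 9.31) = 539.722.
√((H+B)/B) = √((9.31+62.8)/62.8) = 1.0716.
Q* ≈ 578.346.
S* = Q* · H/(H+B) = 578.346 × 9.31/72.11 ≈ 74.669.

S* ≈ 75 cartons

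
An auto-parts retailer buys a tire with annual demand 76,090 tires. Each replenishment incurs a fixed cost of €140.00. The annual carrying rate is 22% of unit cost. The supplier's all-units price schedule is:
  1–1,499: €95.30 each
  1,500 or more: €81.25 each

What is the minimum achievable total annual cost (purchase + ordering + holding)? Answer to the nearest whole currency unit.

Holding cost per unit per year at price C is H = 0.22·C.
Candidates are each tier's EOQ (if it falls in that tier) and each price-break quantity.
EOQ at €95.30 = 1008.1 (feasible in tier 1): TC = 76,090×€95.30 + (76,090/1008.1)×140 + (1008.1/2)×0.22×€95.30 = €7,272,511.92.
EOQ at €81.25 = 1091.7 < 1500, so use break Q=1500: TC = 76,090×€81.25 + (76,090/1500.0)×140 + (1500.0/2)×0.22×€81.25 = €6,202,820.48.
Lowest total cost among the candidates is at Q = 1500.0.

TC* ≈ €6,202,820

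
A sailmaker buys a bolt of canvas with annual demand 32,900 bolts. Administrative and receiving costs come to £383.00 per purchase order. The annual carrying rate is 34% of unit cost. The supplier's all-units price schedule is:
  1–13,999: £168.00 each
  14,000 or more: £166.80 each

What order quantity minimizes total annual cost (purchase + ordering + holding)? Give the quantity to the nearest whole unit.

Holding cost per unit per year at price C is H = 0.34·C.
For each price level, check whether its EOQ is feasible; otherwise the best quantity at that price is the breakpoint.
EOQ at £168.00 = 664.2 (feasible in tier 1): TC = 32,900×£168.00 + (32,900/664.2)×383 + (664.2/2)×0.34×£168.00 = £5,565,140.80.
EOQ at £166.80 = 666.6 < 14000, so use break Q=14000: TC = 32,900×£166.80 + (32,900/14000.0)×383 + (14000.0/2)×0.34×£166.80 = £5,885,604.05.
Lowest total cost is £5,565,140.80 at Q = 664.2.

Q* ≈ 664 bolts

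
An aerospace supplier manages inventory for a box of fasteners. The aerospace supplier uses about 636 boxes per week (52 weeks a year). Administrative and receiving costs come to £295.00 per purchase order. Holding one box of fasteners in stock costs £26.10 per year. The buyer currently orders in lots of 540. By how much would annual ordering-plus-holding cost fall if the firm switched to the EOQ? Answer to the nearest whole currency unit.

Annual demand D = 636 × 52 = 33,072.
EOQ = √(2DS/H) = √(2 × 33,072 × 295 / 26.1) ≈ 864.64.
Cost at Q* = (D/Q*)S + (Q*/2)H = √(2DSH) ≈ £22,567.14.
Cost at Q = 540: (33,072/540)×295 + (540/2)×26.1 = £18,067.11 + £7,047.00 = £25,114.11.
Excess = £25,114.11 − £22,567.14 = £2,546.97.

Extra cost ≈ £2,547 per year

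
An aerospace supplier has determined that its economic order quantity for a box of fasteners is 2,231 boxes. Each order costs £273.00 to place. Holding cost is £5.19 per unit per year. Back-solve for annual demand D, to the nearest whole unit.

Invert the EOQ relation Q*² = 2DS/H.
From Q* = √(2DS/H): D = Q*²H / (2S) = 2,231² × 5.19 / (2 × 273) = 47312.278.

D ≈ 47,312 boxes per year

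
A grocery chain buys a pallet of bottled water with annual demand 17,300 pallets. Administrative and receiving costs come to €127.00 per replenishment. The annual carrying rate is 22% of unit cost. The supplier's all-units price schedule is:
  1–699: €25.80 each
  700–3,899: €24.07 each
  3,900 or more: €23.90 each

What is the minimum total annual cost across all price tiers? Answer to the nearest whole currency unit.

Holding cost per unit per year at price C is H = 0.22·C.
Evaluate total cost at each tier's feasible EOQ or, if the EOQ is below the tier, at the tier's minimum quantity.
Tier 1 (€25.80): EOQ = 879.9 exceeds tier's upper bound 699, so this tier is dominated.
EOQ at €24.07 = 910.9 (feasible in tier 2): TC = 17,300×€24.07 + (17,300/910.9)×127 + (910.9/2)×0.22×€24.07 = €421,234.80.
EOQ at €23.90 = 914.2 < 3900, so use break Q=3900: TC = 17,300×€23.90 + (17,300/3900.0)×127 + (3900.0/2)×0.22×€23.90 = €424,286.46.
Lowest total cost among the candidates is at Q = 910.9.

TC* ≈ €421,235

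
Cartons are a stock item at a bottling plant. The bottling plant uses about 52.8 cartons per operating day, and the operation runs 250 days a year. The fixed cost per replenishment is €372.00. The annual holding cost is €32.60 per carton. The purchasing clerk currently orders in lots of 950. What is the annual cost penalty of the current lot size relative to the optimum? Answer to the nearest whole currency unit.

Annual demand D = 52.8 × 250 = 13,200.
EOQ = √(2DS/H) = √(2 × 13,200 × 372 / 32.6) ≈ 548.86.
Cost at Q* = (D/Q*)S + (Q*/2)H = √(2DSH) ≈ €17,892.96.
Cost at Q = 950: (13,200/950)×372 + (950/2)×32.6 = €5,168.84 + €15,485.00 = €20,653.84.
Excess = €20,653.84 − €17,892.96 = €2,760.88.

Extra cost ≈ €2,761 per year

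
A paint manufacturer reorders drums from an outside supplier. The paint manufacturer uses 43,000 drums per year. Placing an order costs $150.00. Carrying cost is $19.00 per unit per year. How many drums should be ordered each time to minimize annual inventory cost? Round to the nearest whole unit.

EOQ = √(2DS / H) = √(2 × 43,000 × 150 / 19).
= √(12,900,000 / 19) = √678,947.3684 ≈ 823.983.

Q* ≈ 824 drums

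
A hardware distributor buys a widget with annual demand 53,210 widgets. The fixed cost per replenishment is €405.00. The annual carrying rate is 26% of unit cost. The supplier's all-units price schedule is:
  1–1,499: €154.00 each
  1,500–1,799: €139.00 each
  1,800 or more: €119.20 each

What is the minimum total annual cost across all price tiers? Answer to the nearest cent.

Holding cost per unit per year at price C is H = 0.26·C.
Evaluate total cost at each tier's feasible EOQ or, if the EOQ is below the tier, at the tier's minimum quantity.
EOQ at €154.00 = 1037.5 (feasible in tier 1): TC = 53,210×€154.00 + (53,210/1037.5)×405 + (1037.5/2)×0.26×€154.00 = €8,235,881.88.
EOQ at €139.00 = 1092.1 < 1500, so use break Q=1500: TC = 53,210×€139.00 + (53,210/1500.0)×405 + (1500.0/2)×0.26×€139.00 = €7,437,661.70.
EOQ at €119.20 = 1179.3 < 1800, so use break Q=1800: TC = 53,210×€119.20 + (53,210/1800.0)×405 + (1800.0/2)×0.26×€119.20 = €6,382,497.05.
Lowest total cost among the candidates is at Q = 1800.0.

TC* ≈ €6,382,497.05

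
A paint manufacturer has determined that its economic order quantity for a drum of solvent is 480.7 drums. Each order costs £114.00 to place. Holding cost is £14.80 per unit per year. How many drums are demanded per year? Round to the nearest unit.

The basic EOQ model gives Q* = √(2DS/H); rearrange for the unknown.
From Q* = √(2DS/H): D = Q*²H / (2S) = 480.7² × 14.8 / (2 × 114) = 14999.442.

D ≈ 14,999 drums per year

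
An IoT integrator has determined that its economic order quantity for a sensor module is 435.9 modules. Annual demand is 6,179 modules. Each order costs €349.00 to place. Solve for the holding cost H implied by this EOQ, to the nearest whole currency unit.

H ≈ €23

Invert the EOQ relation Q*² = 2DS/H.
From Q* = √(2DS/H): H = 2DS / Q*² = 2 × 6,179 × 349 / 435.9² = 22.6986.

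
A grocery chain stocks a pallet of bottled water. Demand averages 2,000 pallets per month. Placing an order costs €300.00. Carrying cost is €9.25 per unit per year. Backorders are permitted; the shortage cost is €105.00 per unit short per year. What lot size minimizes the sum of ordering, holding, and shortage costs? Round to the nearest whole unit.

Q* ≈ 1,301 pallets

Annual demand D = 2,000 × 12 = 24,000.
With planned backorders, Q* = √(2DS/H) · √((H+B)/B).
√(2DS/H) = √(2 × 24,000 × 300 / 9.25) = 1247.701.
√((H+B)/B) = √((9.25+105)/105) = 1.0431.
Q* ≈ 1301.499.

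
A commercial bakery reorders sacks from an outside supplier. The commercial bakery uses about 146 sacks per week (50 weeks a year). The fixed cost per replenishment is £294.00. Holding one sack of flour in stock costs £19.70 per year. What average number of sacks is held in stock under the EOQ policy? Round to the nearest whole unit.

Average inventory ≈ 233 sacks

Annual demand D = 146 × 50 = 7,300.
Q* = √(2DS/H) = √(2 × 7,300 × 294 / 19.7) ≈ 466.79.
Average inventory = Q*/2 ≈ 466.79 / 2 = 233.393.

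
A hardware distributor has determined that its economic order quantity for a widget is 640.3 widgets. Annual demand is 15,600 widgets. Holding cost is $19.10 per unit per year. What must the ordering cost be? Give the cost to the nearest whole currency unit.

Invert the EOQ relation Q*² = 2DS/H.
From Q* = √(2DS/H): S = Q*²H / (2D) = 640.3² × 19.1 / (2 × 15,600) = 250.9838.

S ≈ $251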